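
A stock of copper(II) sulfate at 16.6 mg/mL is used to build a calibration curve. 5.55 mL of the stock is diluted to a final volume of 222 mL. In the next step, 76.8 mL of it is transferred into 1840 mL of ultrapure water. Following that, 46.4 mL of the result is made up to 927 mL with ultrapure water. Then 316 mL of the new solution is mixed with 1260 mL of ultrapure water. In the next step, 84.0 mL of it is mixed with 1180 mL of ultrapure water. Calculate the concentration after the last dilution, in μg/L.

11.1 μg/L

Overall dilution factor = 40 × 24.96 × 19.98 × 4.987 × 15.05 = 1.50 × 10⁶.
16.6 mg/mL / 1.50 × 10⁶ = 1.11 × 10⁻⁵ mg/mL = 11.1 μg/L.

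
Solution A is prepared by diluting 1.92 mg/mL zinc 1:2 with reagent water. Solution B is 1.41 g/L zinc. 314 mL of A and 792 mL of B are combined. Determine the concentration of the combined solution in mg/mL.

1.28 mg/mL

C_A = 1.92 mg/mL / 2 = 0.960 mg/mL.
C_B = 1.41 g/L = 1.41 mg/mL.
C_mix = (C_A·V_A + C_B·V_B)/(V_A + V_B) = (0.960×314 + 1.41×792) / 1106 = 1.28 mg/mL.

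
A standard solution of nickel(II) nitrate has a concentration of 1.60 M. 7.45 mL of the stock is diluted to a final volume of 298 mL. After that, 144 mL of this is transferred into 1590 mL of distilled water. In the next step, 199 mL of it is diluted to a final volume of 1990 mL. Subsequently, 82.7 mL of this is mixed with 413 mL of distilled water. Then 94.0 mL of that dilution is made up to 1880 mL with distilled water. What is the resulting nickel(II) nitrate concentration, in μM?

Overall dilution factor = 40 × 12.04 × 10 × 5.994 × 20 = 5.77 × 10⁵.
1.60 M / 5.77 × 10⁵ = 2.77 × 10⁻⁶ M = 2.77 μM.

2.77 μM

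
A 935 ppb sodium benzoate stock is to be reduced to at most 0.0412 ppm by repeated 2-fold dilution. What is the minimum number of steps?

Need 2ⁿ ≥ 22.7, so n ≥ log(22.7)/log(2) = 4.50.
Minimum whole steps: n = 5.

5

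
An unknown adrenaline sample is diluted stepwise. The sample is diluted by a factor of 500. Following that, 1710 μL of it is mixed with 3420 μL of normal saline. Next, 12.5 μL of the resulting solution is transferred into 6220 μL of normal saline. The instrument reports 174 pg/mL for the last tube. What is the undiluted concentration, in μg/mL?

130 μg/mL

Overall dilution factor = 500 × 3 × 498.6 = 7.48 × 10⁵.
Original = 174 pg/mL × 7.48 × 10⁵ = 1.30 × 10⁸ pg/mL = 130 μg/mL.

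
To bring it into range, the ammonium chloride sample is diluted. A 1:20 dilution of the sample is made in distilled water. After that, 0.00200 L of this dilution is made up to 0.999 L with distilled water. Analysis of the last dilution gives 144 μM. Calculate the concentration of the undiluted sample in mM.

Overall dilution factor = 20 × 499.5 = 9990.
Original = 144 μM × 9990 = 1.44 × 10⁶ μM = 1440 mM.

1440 mM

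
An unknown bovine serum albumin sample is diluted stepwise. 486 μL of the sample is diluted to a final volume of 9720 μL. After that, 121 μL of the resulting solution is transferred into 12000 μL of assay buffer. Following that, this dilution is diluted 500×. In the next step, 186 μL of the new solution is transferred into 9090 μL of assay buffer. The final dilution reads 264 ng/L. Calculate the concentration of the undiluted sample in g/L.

13.2 g/L

Overall dilution factor = 20 × 100.2 × 500 × 49.87 = 5.00 × 10⁷.
Original = 264 ng/L × 5.00 × 10⁷ = 1.32 × 10¹⁰ ng/L = 13.2 g/L.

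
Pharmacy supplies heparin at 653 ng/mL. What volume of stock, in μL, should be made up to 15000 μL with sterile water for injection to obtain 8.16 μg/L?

187 μL

8.16 μg/L = 8.16 ng/mL.
V₁ = C₂V₂/C₁ = 8.16 × 15000 / 653 = 187 μL.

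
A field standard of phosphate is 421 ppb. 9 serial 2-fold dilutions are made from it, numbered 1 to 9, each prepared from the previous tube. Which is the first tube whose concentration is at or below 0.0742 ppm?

tube 3

Tube n has concentration 421 ppb / 2ⁿ.
Need 2ⁿ ≥ 421 ppb / 0.0742 ppm = 5.67, so n ≥ 2.50.
First such tube: n = 3.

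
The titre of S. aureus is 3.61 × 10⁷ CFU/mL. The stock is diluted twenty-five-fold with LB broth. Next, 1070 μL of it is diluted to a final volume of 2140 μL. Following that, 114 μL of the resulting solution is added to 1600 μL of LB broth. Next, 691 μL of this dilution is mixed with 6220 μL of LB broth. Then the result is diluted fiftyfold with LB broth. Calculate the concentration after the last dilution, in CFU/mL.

Overall dilution factor = 25 × 2 × 15.04 × 10.00 × 50 = 3.76 × 10⁵.
3.61 × 10⁷ CFU/mL / 3.76 × 10⁵ = 96.0 CFU/mL.

96.0 CFU/mL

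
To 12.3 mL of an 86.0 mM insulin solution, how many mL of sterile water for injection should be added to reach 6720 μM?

6720 μM = 6.72 mM.
V₂ = C₁V₁/C₂ = 86.0 × 12.3 / 6.72 = 157 mL.
Diluent to add = V₂ − V₁ = 157 − 12.3 = 145 mL.

145 mL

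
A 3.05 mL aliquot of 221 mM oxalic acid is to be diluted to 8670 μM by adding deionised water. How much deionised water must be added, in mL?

74.7 mL

8670 μM = 8.67 mM.
V₂ = C₁V₁/C₂ = 221 × 3.05 / 8.67 = 77.7 mL.
Diluent to add = V₂ − V₁ = 77.7 − 3.05 = 74.7 mL.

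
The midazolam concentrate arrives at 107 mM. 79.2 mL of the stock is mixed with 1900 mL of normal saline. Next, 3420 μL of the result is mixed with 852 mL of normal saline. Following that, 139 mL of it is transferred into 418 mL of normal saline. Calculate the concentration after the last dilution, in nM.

4270 nM

Overall dilution factor = 24.99 × 250.1 × 4.007 = 2.50 × 10⁴.
107 mM / 2.50 × 10⁴ = 4.27 × 10⁻³ mM = 4270 nM.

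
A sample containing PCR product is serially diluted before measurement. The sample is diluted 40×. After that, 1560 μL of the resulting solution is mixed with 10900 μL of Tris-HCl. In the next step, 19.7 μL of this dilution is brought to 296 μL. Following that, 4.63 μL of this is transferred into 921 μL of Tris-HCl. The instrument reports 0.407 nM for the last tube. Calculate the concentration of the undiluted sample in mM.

Overall dilution factor = 40 × 7.987 × 15.03 × 199.9 = 9.60 × 10⁵.
Original = 0.407 nM × 9.60 × 10⁵ = 3.91 × 10⁵ nM = 0.391 mM.

0.391 mM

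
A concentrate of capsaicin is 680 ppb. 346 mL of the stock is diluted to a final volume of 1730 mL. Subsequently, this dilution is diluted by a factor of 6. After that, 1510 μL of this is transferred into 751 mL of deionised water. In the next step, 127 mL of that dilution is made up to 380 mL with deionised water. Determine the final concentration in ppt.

Overall dilution factor = 5 × 6 × 498.4 × 2.992 = 4.47 × 10⁴.
680 ppb / 4.47 × 10⁴ = 0.0152 ppb = 15.2 ppt.

15.2 ppt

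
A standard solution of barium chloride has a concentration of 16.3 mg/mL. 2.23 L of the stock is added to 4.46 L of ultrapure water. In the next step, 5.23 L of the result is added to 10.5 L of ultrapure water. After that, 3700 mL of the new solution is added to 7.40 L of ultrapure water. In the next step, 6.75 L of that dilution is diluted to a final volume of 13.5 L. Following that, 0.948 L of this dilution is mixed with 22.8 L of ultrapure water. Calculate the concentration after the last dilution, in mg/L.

Overall dilution factor = 3 × 3.008 × 3 × 2 × 25.05 = 1356.
16.3 mg/mL / 1356 = 0.0120 mg/mL = 12.0 mg/L.

12.0 mg/L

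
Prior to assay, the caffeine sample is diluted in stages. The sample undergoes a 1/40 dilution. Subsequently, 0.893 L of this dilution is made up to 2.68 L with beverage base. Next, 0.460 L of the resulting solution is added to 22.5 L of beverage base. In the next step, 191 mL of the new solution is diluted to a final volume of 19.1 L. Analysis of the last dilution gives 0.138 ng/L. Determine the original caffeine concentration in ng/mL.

Overall dilution factor = 40 × 3.001 × 49.91 × 100 = 5.99 × 10⁵.
Original = 0.138 ng/L × 5.99 × 10⁵ = 8.27 × 10⁴ ng/L = 82.7 ng/mL.

82.7 ng/mL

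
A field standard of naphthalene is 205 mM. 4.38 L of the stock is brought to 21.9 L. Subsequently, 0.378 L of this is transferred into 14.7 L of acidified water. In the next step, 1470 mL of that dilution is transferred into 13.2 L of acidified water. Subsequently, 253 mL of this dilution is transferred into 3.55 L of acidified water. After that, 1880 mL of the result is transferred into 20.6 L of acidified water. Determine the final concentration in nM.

Overall dilution factor = 5 × 39.89 × 9.980 × 15.03 × 11.96 = 3.58 × 10⁵.
205 mM / 3.58 × 10⁵ = 5.73 × 10⁻⁴ mM = 573 nM.

573 nM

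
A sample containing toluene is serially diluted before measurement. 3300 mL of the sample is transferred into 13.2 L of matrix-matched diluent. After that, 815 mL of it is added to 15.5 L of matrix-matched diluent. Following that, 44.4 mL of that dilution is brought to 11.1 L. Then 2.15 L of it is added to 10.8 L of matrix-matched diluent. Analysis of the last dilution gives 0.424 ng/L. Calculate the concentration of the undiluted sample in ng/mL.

63.9 ng/mL

Overall dilution factor = 5 × 20.02 × 250 × 6.023 = 1.51 × 10⁵.
Original = 0.424 ng/L × 1.51 × 10⁵ = 6.39 × 10⁴ ng/L = 63.9 ng/mL.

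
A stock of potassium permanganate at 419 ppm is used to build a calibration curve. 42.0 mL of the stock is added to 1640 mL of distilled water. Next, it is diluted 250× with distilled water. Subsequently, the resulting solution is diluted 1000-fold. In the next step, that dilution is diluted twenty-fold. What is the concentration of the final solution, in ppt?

Overall dilution factor = 40.05 × 250 × 1000 × 20 = 2.00 × 10⁸.
419 ppm / 2.00 × 10⁸ = 2.09 × 10⁻⁶ ppm = 2.09 ppt.

2.09 ppt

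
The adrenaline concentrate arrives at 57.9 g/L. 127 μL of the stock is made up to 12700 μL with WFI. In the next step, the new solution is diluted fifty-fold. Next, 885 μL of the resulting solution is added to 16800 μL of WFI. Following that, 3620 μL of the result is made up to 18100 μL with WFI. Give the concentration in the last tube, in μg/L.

Overall dilution factor = 100 × 50 × 19.98 × 5 = 5.00 × 10⁵.
57.9 g/L / 5.00 × 10⁵ = 1.16 × 10⁻⁴ g/L = 116 μg/L.

116 μg/L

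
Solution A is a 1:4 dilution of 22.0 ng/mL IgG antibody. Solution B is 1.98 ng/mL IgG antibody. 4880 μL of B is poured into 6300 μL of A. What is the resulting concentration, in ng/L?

C_A = 22.0 ng/mL / 4 = 5.50 ng/mL.
C_mix = (C_A·V_A + C_B·V_B)/(V_A + V_B) = (5.50×6300 + 1.98×4880) / 11180 = 3.96 ng/mL = 3960 ng/L.

3960 ng/L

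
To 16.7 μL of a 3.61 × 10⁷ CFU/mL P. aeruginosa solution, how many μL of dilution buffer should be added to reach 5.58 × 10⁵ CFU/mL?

1060 μL

V₂ = C₁V₁/C₂ = 3.61 × 10⁷ × 16.7 / 5.58 × 10⁵ = 1080 μL.
Diluent to add = V₂ − V₁ = 1080 − 16.7 = 1060 μL.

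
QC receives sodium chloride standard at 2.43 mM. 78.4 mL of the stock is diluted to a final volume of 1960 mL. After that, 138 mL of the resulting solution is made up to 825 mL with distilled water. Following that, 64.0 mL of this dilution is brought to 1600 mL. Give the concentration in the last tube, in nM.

650 nM

Overall dilution factor = 25 × 5.978 × 25 = 3736.
2.43 mM / 3736 = 6.50 × 10⁻⁴ mM = 650 nM.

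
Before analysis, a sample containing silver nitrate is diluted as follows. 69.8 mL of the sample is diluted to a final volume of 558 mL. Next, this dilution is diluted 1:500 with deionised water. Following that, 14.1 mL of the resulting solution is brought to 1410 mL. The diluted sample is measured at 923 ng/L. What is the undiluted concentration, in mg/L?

369 mg/L

Overall dilution factor = 7.994 × 500 × 100 = 4.00 × 10⁵.
Original = 923 ng/L × 4.00 × 10⁵ = 3.69 × 10⁸ ng/L = 369 mg/L.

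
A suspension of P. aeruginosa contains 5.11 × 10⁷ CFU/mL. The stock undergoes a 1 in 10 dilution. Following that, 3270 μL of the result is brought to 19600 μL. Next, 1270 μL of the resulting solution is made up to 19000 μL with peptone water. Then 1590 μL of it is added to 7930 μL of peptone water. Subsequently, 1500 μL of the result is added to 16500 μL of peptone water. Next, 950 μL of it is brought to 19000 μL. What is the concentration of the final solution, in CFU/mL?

39.7 CFU/mL

Overall dilution factor = 10 × 5.994 × 14.96 × 5.987 × 12 × 20 = 1.29 × 10⁶.
5.11 × 10⁷ CFU/mL / 1.29 × 10⁶ = 39.7 CFU/mL.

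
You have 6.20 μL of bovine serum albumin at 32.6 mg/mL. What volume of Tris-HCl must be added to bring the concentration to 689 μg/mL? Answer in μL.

287 μL

689 μg/mL = 0.689 mg/mL.
V₂ = C₁V₁/C₂ = 32.6 × 6.20 / 0.689 = 293 μL.
Diluent to add = V₂ − V₁ = 293 − 6.20 = 287 μL.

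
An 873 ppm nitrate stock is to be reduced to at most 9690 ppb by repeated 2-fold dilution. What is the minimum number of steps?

7

Need 2ⁿ ≥ 90.1, so n ≥ log(90.1)/log(2) = 6.49.
Minimum whole steps: n = 7.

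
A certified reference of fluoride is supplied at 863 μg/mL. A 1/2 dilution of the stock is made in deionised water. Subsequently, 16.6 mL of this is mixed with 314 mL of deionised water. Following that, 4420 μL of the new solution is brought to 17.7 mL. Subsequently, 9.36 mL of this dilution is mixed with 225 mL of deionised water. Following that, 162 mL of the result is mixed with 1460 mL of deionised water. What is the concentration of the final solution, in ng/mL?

Overall dilution factor = 2 × 19.92 × 4.005 × 25.04 × 10.01 = 4.00 × 10⁴.
863 μg/mL / 4.00 × 10⁴ = 0.0216 μg/mL = 21.6 ng/mL.

21.6 ng/mL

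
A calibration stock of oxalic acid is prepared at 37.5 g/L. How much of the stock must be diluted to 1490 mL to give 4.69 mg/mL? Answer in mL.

186 mL

4.69 mg/mL = 4.69 g/L.
V₁ = C₂V₂/C₁ = 4.69 × 1490 / 37.5 = 186 mL.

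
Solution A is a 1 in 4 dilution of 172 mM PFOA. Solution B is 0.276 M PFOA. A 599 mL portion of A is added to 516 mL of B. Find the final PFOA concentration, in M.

C_A = 172 mM / 4 = 43.0 mM.
C_B = 0.276 M = 276 mM.
C_mix = (C_A·V_A + C_B·V_B)/(V_A + V_B) = (43.0×599 + 276×516) / 1115 = 151 mM = 0.151 M.

0.151 M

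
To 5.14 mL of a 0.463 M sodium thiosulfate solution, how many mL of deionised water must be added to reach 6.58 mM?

6.58 mM = 6.58 × 10⁻³ M.
V₂ = C₁V₁/C₂ = 0.463 × 5.14 / 6.58 × 10⁻³ = 362 mL.
Diluent to add = V₂ − V₁ = 362 − 5.14 = 357 mL.

357 mL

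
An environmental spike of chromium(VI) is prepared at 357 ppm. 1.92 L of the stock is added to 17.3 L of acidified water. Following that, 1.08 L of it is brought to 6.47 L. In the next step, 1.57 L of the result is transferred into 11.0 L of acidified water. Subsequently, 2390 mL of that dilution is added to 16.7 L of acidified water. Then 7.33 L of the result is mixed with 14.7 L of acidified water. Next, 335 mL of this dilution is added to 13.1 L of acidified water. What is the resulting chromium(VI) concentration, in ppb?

0.772 ppb

Overall dilution factor = 10.01 × 5.991 × 8.006 × 7.987 × 3.005 × 40.10 = 4.62 × 10⁵.
357 ppm / 4.62 × 10⁵ = 7.72 × 10⁻⁴ ppm = 0.772 ppb.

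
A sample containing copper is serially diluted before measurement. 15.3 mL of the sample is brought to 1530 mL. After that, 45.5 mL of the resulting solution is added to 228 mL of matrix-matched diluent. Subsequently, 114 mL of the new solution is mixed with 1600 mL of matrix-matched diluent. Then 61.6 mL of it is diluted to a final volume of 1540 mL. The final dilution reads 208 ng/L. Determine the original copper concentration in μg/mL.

47.0 μg/mL

Overall dilution factor = 100 × 6.011 × 15.04 × 25 = 2.26 × 10⁵.
Original = 208 ng/L × 2.26 × 10⁵ = 4.70 × 10⁷ ng/L = 47.0 μg/mL.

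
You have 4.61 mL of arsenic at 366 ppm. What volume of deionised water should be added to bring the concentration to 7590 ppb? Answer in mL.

7590 ppb = 7.59 ppm.
V₂ = C₁V₁/C₂ = 366 × 4.61 / 7.59 = 222 mL.
Diluent to add = V₂ − V₁ = 222 − 4.61 = 218 mL.

218 mL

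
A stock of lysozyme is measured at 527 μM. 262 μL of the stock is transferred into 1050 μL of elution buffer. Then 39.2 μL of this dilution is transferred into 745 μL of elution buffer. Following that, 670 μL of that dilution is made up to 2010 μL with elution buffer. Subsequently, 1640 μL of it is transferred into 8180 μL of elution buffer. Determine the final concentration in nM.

293 nM

Overall dilution factor = 5.008 × 20.01 × 3 × 5.988 = 1800.
527 μM / 1800 = 0.293 μM = 293 nM.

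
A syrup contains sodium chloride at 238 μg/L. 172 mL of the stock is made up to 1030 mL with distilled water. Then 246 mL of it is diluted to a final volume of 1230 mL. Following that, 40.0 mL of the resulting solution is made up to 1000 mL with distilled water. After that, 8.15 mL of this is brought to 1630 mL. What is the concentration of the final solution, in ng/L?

1.59 ng/L

Overall dilution factor = 5.988 × 5 × 25 × 200 = 1.50 × 10⁵.
238 μg/L / 1.50 × 10⁵ = 1.59 × 10⁻³ μg/L = 1.59 ng/L.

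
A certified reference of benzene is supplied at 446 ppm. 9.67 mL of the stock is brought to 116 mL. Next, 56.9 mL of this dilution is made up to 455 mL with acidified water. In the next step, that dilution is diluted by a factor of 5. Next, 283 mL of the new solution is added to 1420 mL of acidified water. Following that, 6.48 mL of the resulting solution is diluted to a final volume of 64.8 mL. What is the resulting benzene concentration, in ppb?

Overall dilution factor = 12.00 × 7.996 × 5 × 6.018 × 10 = 2.89 × 10⁴.
446 ppm / 2.89 × 10⁴ = 0.0155 ppm = 15.5 ppb.

15.5 ppb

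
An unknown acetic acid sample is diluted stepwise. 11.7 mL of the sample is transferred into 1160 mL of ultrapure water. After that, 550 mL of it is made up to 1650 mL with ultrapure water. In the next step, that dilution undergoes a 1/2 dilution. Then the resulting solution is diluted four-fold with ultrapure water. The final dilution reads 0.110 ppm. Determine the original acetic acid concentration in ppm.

Overall dilution factor = 100.1 × 3 × 2 × 4 = 2403.
Original = 0.110 ppm × 2403 = 264 ppm.

264 ppm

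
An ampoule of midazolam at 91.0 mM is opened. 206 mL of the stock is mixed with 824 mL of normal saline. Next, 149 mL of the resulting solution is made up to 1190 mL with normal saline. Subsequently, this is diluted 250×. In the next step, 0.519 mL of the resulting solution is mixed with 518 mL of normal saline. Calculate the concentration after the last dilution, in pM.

9120 pM

Overall dilution factor = 5 × 7.987 × 250 × 999.1 = 9.97 × 10⁶.
91.0 mM / 9.97 × 10⁶ = 9.12 × 10⁻⁶ mM = 9120 pM.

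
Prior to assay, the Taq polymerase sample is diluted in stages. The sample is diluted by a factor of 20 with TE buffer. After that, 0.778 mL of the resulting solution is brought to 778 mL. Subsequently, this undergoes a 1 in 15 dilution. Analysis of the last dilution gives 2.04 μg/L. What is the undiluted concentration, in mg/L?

Overall dilution factor = 20 × 1000 × 15 = 3.00 × 10⁵.
Original = 2.04 μg/L × 3.00 × 10⁵ = 6.12 × 10⁵ μg/L = 612 mg/L.

612 mg/L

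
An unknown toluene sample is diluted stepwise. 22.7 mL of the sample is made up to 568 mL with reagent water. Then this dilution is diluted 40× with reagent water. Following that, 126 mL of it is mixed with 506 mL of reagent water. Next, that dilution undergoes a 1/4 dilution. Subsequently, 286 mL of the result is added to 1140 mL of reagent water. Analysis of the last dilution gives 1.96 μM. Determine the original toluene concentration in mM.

196 mM

Overall dilution factor = 25.02 × 40 × 5.016 × 4 × 4.986 = 1.00 × 10⁵.
Original = 1.96 μM × 1.00 × 10⁵ = 1.96 × 10⁵ μM = 196 mM.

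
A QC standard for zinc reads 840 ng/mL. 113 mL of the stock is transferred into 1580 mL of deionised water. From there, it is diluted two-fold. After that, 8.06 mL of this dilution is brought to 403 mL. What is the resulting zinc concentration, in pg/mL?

561 pg/mL

Overall dilution factor = 14.98 × 2 × 50 = 1498.
840 ng/mL / 1498 = 0.561 ng/mL = 561 pg/mL.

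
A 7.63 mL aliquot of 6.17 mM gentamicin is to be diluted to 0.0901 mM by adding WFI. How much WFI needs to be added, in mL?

V₂ = C₁V₁/C₂ = 6.17 × 7.63 / 0.0901 = 522 mL.
Diluent to add = V₂ − V₁ = 522 − 7.63 = 515 mL.

515 mL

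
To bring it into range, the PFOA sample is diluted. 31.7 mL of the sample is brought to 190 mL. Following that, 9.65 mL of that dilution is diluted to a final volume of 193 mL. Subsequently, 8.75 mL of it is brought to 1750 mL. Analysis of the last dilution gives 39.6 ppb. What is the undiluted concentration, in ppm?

949 ppm

Overall dilution factor = 5.994 × 20 × 200 = 2.40 × 10⁴.
Original = 39.6 ppb × 2.40 × 10⁴ = 9.49 × 10⁵ ppb = 949 ppm.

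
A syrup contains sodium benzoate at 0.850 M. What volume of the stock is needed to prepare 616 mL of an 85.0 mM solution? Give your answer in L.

0.0616 L

85.0 mM = 0.0850 M.
V₁ = C₂V₂/C₁ = 0.0850 × 616 / 0.850 = 61.6 mL = 0.0616 L.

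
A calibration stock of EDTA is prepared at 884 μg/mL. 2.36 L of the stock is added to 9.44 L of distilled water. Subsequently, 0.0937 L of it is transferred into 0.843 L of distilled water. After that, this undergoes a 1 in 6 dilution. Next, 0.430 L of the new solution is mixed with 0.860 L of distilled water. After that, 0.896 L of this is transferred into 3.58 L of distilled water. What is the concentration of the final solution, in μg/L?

Overall dilution factor = 5 × 9.997 × 6 × 3 × 4.996 = 4495.
884 μg/mL / 4495 = 0.197 μg/mL = 197 μg/L.

197 μg/L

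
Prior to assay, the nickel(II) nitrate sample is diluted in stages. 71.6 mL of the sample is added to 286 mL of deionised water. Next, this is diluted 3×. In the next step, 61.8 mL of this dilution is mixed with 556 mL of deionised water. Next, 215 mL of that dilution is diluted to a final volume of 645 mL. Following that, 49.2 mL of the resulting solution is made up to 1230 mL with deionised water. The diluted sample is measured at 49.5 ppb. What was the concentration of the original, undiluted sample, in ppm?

556 ppm

Overall dilution factor = 4.994 × 3 × 9.997 × 3 × 25 = 1.12 × 10⁴.
Original = 49.5 ppb × 1.12 × 10⁴ = 5.56 × 10⁵ ppb = 556 ppm.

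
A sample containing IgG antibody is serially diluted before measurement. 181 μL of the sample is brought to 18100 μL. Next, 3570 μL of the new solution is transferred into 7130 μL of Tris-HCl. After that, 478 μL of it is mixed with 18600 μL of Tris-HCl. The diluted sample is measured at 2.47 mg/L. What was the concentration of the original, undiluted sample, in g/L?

29.5 g/L

Overall dilution factor = 100 × 2.997 × 39.91 = 1.20 × 10⁴.
Original = 2.47 mg/L × 1.20 × 10⁴ = 2.95 × 10⁴ mg/L = 29.5 g/L.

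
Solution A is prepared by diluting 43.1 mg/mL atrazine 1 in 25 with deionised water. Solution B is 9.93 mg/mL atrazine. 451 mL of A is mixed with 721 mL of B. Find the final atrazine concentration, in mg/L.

C_A = 43.1 mg/mL / 25 = 1.72 mg/mL.
C_mix = (C_A·V_A + C_B·V_B)/(V_A + V_B) = (1.72×451 + 9.93×721) / 1172 = 6.77 mg/mL = 6770 mg/L.

6770 mg/L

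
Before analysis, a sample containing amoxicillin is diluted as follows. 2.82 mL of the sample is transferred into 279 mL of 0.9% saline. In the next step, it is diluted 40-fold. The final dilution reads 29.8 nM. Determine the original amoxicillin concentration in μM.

119 μM

Overall dilution factor = 99.94 × 40 = 3997.
Original = 29.8 nM × 3997 = 1.19 × 10⁵ nM = 119 μM.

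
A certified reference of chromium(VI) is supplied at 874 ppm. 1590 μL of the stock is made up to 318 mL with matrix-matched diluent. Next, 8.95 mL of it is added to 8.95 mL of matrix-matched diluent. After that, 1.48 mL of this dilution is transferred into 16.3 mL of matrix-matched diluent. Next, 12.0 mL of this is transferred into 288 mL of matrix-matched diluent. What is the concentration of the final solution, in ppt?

Overall dilution factor = 200 × 2 × 12.01 × 25 = 1.20 × 10⁵.
874 ppm / 1.20 × 10⁵ = 7.28 × 10⁻³ ppm = 7280 ppt.

7280 ppt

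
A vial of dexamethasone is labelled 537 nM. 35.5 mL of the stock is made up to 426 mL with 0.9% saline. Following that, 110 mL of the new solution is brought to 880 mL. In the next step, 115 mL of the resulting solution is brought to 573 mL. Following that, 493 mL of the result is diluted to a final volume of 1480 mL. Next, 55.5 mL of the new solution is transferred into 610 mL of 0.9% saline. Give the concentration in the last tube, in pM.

Overall dilution factor = 12 × 8 × 4.983 × 3.002 × 11.99 = 1.72 × 10⁴.
537 nM / 1.72 × 10⁴ = 0.0312 nM = 31.2 pM.

31.2 pM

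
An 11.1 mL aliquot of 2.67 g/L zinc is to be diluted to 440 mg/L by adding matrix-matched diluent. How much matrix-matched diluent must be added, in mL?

440 mg/L = 0.440 g/L.
V₂ = C₁V₁/C₂ = 2.67 × 11.1 / 0.440 = 67.4 mL.
Diluent to add = V₂ − V₁ = 67.4 − 11.1 = 56.3 mL.

56.3 mL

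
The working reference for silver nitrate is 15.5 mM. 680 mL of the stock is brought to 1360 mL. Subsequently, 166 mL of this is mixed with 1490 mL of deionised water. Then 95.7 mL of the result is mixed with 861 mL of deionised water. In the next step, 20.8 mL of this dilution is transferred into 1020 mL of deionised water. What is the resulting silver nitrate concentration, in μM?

1.55 μM

Overall dilution factor = 2 × 9.976 × 9.997 × 50.04 = 9980.
15.5 mM / 9980 = 1.55 × 10⁻³ mM = 1.55 μM.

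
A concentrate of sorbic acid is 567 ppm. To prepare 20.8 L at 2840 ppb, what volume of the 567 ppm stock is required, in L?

2840 ppb = 2.84 ppm.
V₁ = C₂V₂/C₁ = 2.84 × 20.8 / 567 = 0.104 L.

0.104 L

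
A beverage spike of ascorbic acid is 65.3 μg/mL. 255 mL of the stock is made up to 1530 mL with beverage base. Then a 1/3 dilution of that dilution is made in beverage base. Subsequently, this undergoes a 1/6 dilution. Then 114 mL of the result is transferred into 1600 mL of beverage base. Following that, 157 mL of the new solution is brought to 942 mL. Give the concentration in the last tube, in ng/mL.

6.70 ng/mL

Overall dilution factor = 6 × 3 × 6 × 15.04 × 6 = 9743.
65.3 μg/mL / 9743 = 6.70 × 10⁻³ μg/mL = 6.70 ng/mL.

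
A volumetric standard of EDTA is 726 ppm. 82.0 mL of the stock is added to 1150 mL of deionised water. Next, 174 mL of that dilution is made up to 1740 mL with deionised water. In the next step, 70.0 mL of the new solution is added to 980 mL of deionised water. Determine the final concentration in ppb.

322 ppb

Overall dilution factor = 15.02 × 10 × 15 = 2254.
726 ppm / 2254 = 0.322 ppm = 322 ppb.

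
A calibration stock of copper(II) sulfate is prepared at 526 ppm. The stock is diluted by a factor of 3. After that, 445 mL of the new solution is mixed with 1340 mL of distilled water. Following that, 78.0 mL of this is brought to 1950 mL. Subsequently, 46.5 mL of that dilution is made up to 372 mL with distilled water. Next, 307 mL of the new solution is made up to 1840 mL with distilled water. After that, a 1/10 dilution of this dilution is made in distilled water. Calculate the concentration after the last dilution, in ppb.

3.65 ppb

Overall dilution factor = 3 × 4.011 × 25 × 8 × 5.993 × 10 = 1.44 × 10⁵.
526 ppm / 1.44 × 10⁵ = 3.65 × 10⁻³ ppm = 3.65 ppb.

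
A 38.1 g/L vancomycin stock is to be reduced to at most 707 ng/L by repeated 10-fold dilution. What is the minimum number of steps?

8

Need 10ⁿ ≥ 5.39 × 10⁷, so n ≥ log(5.39 × 10⁷)/log(10) = 7.73.
Minimum whole steps: n = 8.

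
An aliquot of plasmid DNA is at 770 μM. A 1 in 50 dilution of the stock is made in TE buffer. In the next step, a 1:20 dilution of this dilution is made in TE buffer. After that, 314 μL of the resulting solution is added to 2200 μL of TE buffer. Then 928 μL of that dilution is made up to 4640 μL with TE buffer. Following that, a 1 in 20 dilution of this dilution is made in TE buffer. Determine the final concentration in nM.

Overall dilution factor = 50 × 20 × 8.006 × 5 × 20 = 8.01 × 10⁵.
770 μM / 8.01 × 10⁵ = 9.62 × 10⁻⁴ μM = 0.962 nM.

0.962 nM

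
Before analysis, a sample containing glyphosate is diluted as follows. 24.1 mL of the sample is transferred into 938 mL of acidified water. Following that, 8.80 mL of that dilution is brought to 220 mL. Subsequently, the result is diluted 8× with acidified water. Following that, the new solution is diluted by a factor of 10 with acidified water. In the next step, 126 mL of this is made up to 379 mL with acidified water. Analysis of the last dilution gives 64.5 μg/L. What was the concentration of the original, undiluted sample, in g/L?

Overall dilution factor = 39.92 × 25 × 8 × 10 × 3.008 = 2.40 × 10⁵.
Original = 64.5 μg/L × 2.40 × 10⁵ = 1.55 × 10⁷ μg/L = 15.5 g/L.

15.5 g/L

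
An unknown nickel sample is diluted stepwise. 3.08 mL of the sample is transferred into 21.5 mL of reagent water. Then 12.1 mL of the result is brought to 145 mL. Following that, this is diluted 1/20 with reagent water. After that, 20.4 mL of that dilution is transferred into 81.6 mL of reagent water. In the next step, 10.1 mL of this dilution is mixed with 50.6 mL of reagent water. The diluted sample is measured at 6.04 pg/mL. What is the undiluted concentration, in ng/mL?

Overall dilution factor = 7.981 × 11.98 × 20 × 5 × 6.010 = 5.75 × 10⁴.
Original = 6.04 pg/mL × 5.75 × 10⁴ = 3.47 × 10⁵ pg/mL = 347 ng/mL.

347 ng/mL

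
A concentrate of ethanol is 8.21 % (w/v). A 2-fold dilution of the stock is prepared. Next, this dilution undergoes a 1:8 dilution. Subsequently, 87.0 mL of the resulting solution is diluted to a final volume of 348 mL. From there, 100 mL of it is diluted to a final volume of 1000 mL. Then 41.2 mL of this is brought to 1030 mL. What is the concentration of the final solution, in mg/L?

Overall dilution factor = 2 × 8 × 4 × 10 × 25 = 1.60 × 10⁴.
8.21 % (w/v) / 1.60 × 10⁴ = 5.13 × 10⁻⁴ % (w/v) = 5.13 mg/L.

5.13 mg/L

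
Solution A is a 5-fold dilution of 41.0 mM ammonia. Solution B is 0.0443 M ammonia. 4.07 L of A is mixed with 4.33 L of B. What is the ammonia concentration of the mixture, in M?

C_A = 41.0 mM / 5 = 8.20 mM.
C_B = 0.0443 M = 44.3 mM.
C_mix = (C_A·V_A + C_B·V_B)/(V_A + V_B) = (8.20×4.07 + 44.3×4.33) / 8.400 = 26.8 mM = 0.0268 M.

0.0268 M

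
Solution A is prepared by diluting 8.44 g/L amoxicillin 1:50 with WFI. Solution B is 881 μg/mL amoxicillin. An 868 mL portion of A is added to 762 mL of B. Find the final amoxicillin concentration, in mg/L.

502 mg/L

C_A = 8.44 g/L / 50 = 0.169 g/L.
C_B = 881 μg/mL = 0.881 g/L.
C_mix = (C_A·V_A + C_B·V_B)/(V_A + V_B) = (0.169×868 + 0.881×762) / 1630 = 0.502 g/L = 502 mg/L.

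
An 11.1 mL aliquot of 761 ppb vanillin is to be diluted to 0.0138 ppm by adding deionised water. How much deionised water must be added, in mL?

601 mL

0.0138 ppm = 13.8 ppb.
V₂ = C₁V₁/C₂ = 761 × 11.1 / 13.8 = 612 mL.
Diluent to add = V₂ − V₁ = 612 − 11.1 = 601 mL.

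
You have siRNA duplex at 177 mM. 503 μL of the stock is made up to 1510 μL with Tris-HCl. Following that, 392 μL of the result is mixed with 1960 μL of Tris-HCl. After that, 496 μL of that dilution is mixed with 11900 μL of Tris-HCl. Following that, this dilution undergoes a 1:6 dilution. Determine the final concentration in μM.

Overall dilution factor = 3.002 × 6 × 24.99 × 6 = 2701.
177 mM / 2701 = 0.0655 mM = 65.5 μM.

65.5 μM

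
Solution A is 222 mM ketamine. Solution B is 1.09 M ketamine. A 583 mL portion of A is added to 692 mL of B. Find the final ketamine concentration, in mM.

C_B = 1.09 M = 1090 mM.
C_mix = (C_A·V_A + C_B·V_B)/(V_A + V_B) = (222×583 + 1090×692) / 1275 = 693 mM.

693 mM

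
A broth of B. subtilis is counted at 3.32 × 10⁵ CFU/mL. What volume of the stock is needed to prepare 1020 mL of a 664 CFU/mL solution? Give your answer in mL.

V₁ = C₂V₂/C₁ = 664 × 1020 / 3.32 × 10⁵ = 2.04 mL.

2.04 mL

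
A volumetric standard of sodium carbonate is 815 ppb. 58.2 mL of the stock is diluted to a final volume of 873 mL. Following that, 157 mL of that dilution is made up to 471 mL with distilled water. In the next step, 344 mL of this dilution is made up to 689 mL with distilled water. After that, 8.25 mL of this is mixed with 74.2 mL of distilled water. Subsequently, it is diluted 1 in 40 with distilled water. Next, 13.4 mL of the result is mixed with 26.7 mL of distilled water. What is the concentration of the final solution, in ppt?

Overall dilution factor = 15 × 3 × 2.003 × 9.994 × 40 × 2.993 = 1.08 × 10⁵.
815 ppb / 1.08 × 10⁵ = 7.56 × 10⁻³ ppb = 7.56 ppt.

7.56 ppt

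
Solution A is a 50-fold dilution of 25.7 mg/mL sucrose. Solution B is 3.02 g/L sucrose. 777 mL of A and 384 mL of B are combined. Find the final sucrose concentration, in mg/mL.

C_A = 25.7 mg/mL / 50 = 0.514 mg/mL.
C_B = 3.02 g/L = 3.02 mg/mL.
C_mix = (C_A·V_A + C_B·V_B)/(V_A + V_B) = (0.514×777 + 3.02×384) / 1161 = 1.34 mg/mL.

1.34 mg/mL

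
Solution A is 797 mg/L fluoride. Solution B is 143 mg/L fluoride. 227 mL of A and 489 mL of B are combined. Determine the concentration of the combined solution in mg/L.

C_mix = (C_A·V_A + C_B·V_B)/(V_A + V_B) = (797×227 + 143×489) / 716.0 = 350 mg/L.

350 mg/L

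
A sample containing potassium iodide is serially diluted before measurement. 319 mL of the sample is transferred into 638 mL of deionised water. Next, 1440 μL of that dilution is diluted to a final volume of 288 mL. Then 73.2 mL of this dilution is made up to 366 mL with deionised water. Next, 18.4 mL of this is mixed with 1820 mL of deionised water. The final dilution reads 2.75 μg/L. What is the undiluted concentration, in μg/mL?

824 μg/mL

Overall dilution factor = 3 × 200 × 5 × 99.91 = 3.00 × 10⁵.
Original = 2.75 μg/L × 3.00 × 10⁵ = 8.24 × 10⁵ μg/L = 824 μg/mL.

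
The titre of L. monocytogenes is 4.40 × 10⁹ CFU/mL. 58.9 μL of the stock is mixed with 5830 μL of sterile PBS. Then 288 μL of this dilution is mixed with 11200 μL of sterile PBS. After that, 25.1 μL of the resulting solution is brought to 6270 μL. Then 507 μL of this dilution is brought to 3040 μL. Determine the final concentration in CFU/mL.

Overall dilution factor = 99.98 × 39.89 × 249.8 × 5.996 = 5.97 × 10⁶.
4.40 × 10⁹ CFU/mL / 5.97 × 10⁶ = 737 CFU/mL.

737 CFU/mL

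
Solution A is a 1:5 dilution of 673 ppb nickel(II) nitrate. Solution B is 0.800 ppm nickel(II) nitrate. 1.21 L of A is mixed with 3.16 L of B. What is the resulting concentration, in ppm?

0.616 ppm

C_A = 673 ppb / 5 = 135 ppb.
C_B = 0.800 ppm = 800 ppb.
C_mix = (C_A·V_A + C_B·V_B)/(V_A + V_B) = (135×1.21 + 800×3.16) / 4.370 = 616 ppb = 0.616 ppm.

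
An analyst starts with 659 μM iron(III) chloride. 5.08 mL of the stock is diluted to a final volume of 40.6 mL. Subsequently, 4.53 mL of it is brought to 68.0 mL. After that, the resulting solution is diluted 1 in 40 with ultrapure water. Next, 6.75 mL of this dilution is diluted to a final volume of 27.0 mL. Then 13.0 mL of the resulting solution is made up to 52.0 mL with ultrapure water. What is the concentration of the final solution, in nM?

8.58 nM

Overall dilution factor = 7.992 × 15.01 × 40 × 4 × 4 = 7.68 × 10⁴.
659 μM / 7.68 × 10⁴ = 8.58 × 10⁻³ μM = 8.58 nM.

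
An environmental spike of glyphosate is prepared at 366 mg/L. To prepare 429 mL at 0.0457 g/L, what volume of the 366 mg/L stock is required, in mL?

0.0457 g/L = 45.7 mg/L.
V₁ = C₂V₂/C₁ = 45.7 × 429 / 366 = 53.6 mL.

53.6 mL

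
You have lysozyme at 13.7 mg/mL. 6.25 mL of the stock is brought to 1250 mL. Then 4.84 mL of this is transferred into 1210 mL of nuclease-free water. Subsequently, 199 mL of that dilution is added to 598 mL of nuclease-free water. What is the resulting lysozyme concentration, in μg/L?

Overall dilution factor = 200 × 251 × 4.005 = 2.01 × 10⁵.
13.7 mg/mL / 2.01 × 10⁵ = 6.81 × 10⁻⁵ mg/mL = 68.1 μg/L.

68.1 μg/L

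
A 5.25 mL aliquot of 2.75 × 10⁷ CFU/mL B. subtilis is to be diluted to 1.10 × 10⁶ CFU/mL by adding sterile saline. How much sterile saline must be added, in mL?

V₂ = C₁V₁/C₂ = 2.75 × 10⁷ × 5.25 / 1.10 × 10⁶ = 131 mL.
Diluent to add = V₂ − V₁ = 131 − 5.25 = 126 mL.

126 mL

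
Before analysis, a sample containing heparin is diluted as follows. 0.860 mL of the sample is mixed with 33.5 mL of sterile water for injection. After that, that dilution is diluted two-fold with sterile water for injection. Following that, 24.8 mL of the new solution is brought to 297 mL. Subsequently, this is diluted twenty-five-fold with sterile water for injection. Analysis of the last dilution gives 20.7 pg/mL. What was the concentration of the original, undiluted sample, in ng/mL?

Overall dilution factor = 39.95 × 2 × 11.98 × 25 = 2.39 × 10⁴.
Original = 20.7 pg/mL × 2.39 × 10⁴ = 4.95 × 10⁵ pg/mL = 495 ng/mL.

495 ng/mL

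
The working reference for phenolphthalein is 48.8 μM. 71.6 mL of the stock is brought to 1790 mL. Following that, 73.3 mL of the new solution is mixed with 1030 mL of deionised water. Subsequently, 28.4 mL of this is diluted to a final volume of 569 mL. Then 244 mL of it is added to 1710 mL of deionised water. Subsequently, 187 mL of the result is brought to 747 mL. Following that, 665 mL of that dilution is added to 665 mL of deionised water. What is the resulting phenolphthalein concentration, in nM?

Overall dilution factor = 25 × 15.05 × 20.04 × 8.008 × 3.995 × 2 = 4.82 × 10⁵.
48.8 μM / 4.82 × 10⁵ = 1.01 × 10⁻⁴ μM = 0.101 nM.

0.101 nM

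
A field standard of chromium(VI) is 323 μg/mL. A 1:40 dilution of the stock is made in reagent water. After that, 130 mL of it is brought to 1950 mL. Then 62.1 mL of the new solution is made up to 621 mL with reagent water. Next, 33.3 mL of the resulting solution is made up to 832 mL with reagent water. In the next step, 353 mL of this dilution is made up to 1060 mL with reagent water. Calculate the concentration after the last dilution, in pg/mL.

718 pg/mL

Overall dilution factor = 40 × 15 × 10 × 24.98 × 3.003 = 4.50 × 10⁵.
323 μg/mL / 4.50 × 10⁵ = 7.18 × 10⁻⁴ μg/mL = 718 pg/mL.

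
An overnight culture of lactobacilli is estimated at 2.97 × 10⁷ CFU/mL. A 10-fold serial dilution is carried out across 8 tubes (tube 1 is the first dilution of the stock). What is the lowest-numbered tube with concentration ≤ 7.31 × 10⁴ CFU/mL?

tube 3

Tube n has concentration 2.97 × 10⁷ CFU/mL / 10ⁿ.
Need 10ⁿ ≥ 2.97 × 10⁷ CFU/mL / 7.31 × 10⁴ CFU/mL = 406, so n ≥ 2.61.
First such tube: n = 3.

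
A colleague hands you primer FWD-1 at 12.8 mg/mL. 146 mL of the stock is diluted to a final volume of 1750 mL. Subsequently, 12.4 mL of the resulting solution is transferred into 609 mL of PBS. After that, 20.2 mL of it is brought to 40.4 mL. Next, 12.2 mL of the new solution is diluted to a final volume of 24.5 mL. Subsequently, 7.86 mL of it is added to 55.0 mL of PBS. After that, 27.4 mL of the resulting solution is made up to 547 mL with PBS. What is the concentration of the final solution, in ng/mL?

Overall dilution factor = 11.99 × 50.11 × 2 × 2.008 × 7.997 × 19.96 = 3.85 × 10⁵.
12.8 mg/mL / 3.85 × 10⁵ = 3.32 × 10⁻⁵ mg/mL = 33.2 ng/mL.

33.2 ng/mL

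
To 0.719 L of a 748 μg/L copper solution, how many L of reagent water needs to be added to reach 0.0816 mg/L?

5.87 L

0.0816 mg/L = 81.6 μg/L.
V₂ = C₁V₁/C₂ = 748 × 0.719 / 81.6 = 6.59 L.
Diluent to add = V₂ − V₁ = 6.59 − 0.719 = 5.87 L.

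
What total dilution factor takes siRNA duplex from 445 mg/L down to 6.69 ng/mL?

6.65 × 10⁴

Factor = C₀/C_target = 445 mg/L / 6.69 ng/mL = 6.65 × 10⁴.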